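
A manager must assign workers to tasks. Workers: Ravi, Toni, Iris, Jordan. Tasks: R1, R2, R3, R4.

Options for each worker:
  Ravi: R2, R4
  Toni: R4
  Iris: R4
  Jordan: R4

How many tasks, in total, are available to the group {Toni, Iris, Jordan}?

1

The union of neighbours of {Toni, Iris, Jordan} is {R4}, which has 1 element.
Since |N(S)| = 1 < |S| = 3, Hall's condition fails for this subset.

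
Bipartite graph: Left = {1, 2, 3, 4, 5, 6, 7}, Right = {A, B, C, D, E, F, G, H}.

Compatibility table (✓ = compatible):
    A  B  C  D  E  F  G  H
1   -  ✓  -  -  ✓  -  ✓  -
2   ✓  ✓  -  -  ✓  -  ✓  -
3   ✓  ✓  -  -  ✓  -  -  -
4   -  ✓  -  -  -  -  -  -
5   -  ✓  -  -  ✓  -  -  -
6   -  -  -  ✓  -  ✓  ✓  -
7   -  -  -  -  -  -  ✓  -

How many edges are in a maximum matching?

5

For example, pair 1→G, 2→A, 3→E, 4→B, 6→F.
The set {1, 2, 3, 4, 5, 7} has only 4 neighbours ({A, B, E, G}), so by Hall's theorem at most 5 of the 7 left vertices can be matched.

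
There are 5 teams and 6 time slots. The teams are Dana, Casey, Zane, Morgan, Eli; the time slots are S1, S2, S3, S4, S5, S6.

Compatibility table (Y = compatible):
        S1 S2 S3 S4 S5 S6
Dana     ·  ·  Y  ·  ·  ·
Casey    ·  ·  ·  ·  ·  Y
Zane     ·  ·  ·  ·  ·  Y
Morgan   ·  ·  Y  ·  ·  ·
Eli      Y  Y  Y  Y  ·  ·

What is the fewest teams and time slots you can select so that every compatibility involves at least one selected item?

3

The 3 edges Dana–S3, Casey–S6, Eli–S2 form a matching, so any vertex cover needs at least 3 vertices (one per matched edge).
Conversely {Eli, S3, S6} meets every edge and has exactly 3 vertices, so 3 is optimal.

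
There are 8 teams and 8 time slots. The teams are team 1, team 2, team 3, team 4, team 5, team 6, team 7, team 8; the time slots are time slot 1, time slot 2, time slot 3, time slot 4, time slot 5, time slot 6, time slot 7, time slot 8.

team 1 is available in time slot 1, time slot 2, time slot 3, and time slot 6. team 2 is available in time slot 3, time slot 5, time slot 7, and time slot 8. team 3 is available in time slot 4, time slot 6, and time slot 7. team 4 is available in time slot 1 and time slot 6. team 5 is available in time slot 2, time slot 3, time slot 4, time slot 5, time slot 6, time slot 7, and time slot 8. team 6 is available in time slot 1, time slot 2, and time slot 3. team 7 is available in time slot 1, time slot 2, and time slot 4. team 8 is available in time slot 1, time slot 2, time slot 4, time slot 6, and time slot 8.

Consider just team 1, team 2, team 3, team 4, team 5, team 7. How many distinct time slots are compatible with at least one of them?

8

The union of neighbours of {team 1, team 2, team 3, team 4, team 5, team 7} is {time slot 1, time slot 2, time slot 3, time slot 4, time slot 5, time slot 6, time slot 7, time slot 8}, which has 8 elements.
Since |N(S)| = 8 ≥ |S| = 6, Hall's condition holds for this subset.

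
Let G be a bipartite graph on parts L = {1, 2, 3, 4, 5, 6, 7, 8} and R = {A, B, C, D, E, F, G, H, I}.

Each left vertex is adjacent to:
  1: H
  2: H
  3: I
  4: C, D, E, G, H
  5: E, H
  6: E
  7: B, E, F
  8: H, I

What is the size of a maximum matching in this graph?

A valid assignment of size 5: 1–H, 3–I, 4–G, 5–E, 7–B.
The set {1, 2, 3, 5, 6, 8} has only 3 neighbours ({E, H, I}), so by Hall's theorem at most 5 of the 8 left vertices can be matched.

5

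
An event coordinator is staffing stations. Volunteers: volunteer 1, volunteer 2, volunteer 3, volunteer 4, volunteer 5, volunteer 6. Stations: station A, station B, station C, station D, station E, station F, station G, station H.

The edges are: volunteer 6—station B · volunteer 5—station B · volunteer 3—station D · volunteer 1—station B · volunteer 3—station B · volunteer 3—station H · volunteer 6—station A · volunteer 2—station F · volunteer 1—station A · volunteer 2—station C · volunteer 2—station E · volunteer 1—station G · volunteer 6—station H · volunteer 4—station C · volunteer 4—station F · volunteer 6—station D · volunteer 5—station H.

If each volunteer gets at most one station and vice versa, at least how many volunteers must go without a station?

0

A valid assignment of size 6: volunteer 1-station G, volunteer 2-station C, volunteer 3-station H, volunteer 4-station F, volunteer 5-station B, volunteer 6-station A.
All 6 volunteers are matched, so no larger matching exists.
That matches 6 of the 6, leaving 0 unmatched; no matching can do better.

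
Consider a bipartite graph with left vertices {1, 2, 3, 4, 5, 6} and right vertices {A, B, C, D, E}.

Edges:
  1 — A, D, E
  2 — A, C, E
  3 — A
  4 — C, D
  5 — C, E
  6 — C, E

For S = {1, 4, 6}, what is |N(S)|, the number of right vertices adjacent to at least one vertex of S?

The union of neighbours of {1, 4, 6} is {A, C, D, E}, which has 4 elements.
Since |N(S)| = 4 ≥ |S| = 3, Hall's condition holds for this subset.

4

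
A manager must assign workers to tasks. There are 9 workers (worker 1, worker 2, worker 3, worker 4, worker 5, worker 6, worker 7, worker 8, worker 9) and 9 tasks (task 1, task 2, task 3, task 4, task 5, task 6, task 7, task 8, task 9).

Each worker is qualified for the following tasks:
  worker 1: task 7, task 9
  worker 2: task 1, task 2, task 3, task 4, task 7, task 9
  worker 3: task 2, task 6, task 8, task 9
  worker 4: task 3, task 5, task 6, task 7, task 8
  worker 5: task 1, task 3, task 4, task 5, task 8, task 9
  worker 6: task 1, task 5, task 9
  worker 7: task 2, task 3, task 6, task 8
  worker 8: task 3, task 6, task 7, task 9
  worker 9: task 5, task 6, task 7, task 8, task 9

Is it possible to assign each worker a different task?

Yes

For example, pair worker 1-task 9, worker 2-task 1, worker 3-task 2, worker 4-task 7, worker 5-task 4, worker 6-task 5, worker 7-task 3, worker 8-task 6, worker 9-task 8.
Every worker is matched, so this is a perfect matching.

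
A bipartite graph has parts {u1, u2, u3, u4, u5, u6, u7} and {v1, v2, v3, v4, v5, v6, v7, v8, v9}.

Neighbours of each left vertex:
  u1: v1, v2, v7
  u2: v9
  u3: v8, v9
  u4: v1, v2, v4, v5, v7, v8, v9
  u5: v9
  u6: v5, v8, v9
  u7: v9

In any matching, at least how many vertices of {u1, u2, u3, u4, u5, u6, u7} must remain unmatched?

2

For example, pair u1–v7, u2–v9, u3–v8, u4–v2, u6–v5.
The set {u2, u5, u7} has only 1 neighbour ({v9}), so by Hall's theorem at most 5 of the 7 left vertices can be matched.
That matches 5 of the 7, leaving 2 unmatched; no matching can do better.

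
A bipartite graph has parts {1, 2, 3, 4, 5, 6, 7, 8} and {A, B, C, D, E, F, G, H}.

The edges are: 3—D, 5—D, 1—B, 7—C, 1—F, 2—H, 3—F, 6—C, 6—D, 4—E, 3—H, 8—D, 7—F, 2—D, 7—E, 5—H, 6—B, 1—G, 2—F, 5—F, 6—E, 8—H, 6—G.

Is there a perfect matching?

The set {2, 3, 5, 8} has only 3 neighbours ({D, F, H}), so by Hall's theorem at most 7 of the 8 left vertices can be matched.
Hence no matching covers every left vertex.

No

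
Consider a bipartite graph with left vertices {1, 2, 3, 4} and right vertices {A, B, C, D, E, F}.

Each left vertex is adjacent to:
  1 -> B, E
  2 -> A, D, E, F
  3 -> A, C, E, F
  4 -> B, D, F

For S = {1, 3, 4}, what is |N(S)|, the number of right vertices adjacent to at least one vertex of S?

The union of neighbours of {1, 3, 4} is {A, B, C, D, E, F}, which has 6 elements.
Since |N(S)| = 6 ≥ |S| = 3, Hall's condition holds for this subset.

6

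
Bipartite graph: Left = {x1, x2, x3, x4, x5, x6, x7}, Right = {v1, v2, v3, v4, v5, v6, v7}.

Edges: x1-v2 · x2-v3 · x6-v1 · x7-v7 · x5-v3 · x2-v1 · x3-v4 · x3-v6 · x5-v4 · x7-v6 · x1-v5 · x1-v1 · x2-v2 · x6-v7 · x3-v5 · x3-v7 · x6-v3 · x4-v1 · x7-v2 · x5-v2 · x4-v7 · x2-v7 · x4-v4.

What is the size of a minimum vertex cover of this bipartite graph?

A maximum matching has 7 edges (e.g. x1–v5, x2–v7, x3–v6, x4–v4, x5–v3, x6–v1, x7–v2).
By König's theorem the minimum vertex cover has the same size. One such cover is {x1, x2, x3, x4, x5, x6, x7}.

7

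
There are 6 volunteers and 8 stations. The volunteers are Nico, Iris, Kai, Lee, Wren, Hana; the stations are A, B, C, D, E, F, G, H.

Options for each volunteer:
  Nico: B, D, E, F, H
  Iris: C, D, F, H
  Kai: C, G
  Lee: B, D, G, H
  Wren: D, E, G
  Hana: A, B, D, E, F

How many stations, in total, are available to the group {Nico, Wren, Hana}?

7

The union of neighbours of {Nico, Wren, Hana} is {A, B, D, E, F, G, H}, which has 7 elements.
Since |N(S)| = 7 ≥ |S| = 3, Hall's condition holds for this subset.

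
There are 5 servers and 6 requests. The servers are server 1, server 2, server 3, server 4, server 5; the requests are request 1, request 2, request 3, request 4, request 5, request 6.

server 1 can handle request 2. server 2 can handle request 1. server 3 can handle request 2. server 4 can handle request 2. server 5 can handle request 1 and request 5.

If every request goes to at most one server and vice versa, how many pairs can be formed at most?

3

For example, pair server 1→request 2, server 2→request 1, server 5→request 5.
The set {server 1, server 3, server 4} has only 1 neighbour ({request 2}), so by Hall's theorem at most 3 of the 5 servers can be matched.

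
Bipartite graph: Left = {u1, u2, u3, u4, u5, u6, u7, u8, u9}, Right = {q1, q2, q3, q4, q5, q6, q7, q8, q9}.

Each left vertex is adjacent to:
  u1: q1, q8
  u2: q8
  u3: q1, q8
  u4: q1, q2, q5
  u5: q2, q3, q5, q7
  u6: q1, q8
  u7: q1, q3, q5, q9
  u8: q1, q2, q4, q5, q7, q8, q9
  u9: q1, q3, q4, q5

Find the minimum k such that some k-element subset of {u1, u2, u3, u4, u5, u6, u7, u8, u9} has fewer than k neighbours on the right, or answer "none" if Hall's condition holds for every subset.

3

Take S = {u1, u2, u3}. Its neighbourhood is {q1, q8}, so |N(S)| = 2 < |S| = 3.
Every subset of size less than 3 has at least as many neighbours as members, so 3 is the minimum.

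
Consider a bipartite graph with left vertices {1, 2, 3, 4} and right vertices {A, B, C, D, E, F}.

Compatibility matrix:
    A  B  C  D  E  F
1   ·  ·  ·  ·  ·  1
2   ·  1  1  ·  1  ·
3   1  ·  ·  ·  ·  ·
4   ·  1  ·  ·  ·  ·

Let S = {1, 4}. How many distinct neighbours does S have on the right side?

2

The union of neighbours of {1, 4} is {B, F}, which has 2 elements.
Since |N(S)| = 2 ≥ |S| = 2, Hall's condition holds for this subset.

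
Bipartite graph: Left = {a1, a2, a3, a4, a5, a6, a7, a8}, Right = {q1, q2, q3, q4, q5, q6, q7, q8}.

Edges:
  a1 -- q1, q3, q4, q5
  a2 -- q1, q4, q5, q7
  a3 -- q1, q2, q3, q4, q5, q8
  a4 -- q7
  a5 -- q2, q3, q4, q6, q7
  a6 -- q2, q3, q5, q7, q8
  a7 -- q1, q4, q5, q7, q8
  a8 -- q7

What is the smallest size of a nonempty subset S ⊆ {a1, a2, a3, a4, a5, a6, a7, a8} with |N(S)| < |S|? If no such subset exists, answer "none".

2

Take S = {a4, a8}. Its neighbourhood is {q7}, so |N(S)| = 1 < |S| = 2.
No single vertex violates Hall's condition since each has at least one neighbour, so 2 is the minimum.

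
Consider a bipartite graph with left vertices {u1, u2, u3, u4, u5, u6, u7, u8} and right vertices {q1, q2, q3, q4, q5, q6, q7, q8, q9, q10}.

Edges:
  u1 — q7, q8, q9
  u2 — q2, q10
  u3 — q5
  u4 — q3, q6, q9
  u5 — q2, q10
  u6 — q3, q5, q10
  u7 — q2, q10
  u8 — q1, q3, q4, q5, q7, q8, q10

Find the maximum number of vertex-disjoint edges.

A valid assignment of size 7: u1→q8, u2→q10, u3→q5, u4→q6, u5→q2, u6→q3, u8→q4.
The set {u2, u5, u7} has only 2 neighbours ({q10, q2}), so by Hall's theorem at most 7 of the 8 left vertices can be matched.

7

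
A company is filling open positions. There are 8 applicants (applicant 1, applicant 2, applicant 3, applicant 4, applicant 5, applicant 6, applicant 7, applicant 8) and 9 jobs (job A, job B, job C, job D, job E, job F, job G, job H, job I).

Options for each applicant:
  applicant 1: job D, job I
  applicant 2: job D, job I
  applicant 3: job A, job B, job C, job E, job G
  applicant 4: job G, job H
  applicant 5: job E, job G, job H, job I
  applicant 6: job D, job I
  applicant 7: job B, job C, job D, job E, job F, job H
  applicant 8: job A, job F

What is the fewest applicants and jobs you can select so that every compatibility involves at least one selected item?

{applicant 3, applicant 4, applicant 5, applicant 7, applicant 8, job D, job I} is a vertex cover of size 7: every edge has an endpoint in this set.
No smaller cover exists because applicant 1–job D, applicant 2–job I, applicant 3–job B, applicant 4–job H, applicant 5–job G, applicant 7–job F, applicant 8–job A is a matching of size 7, and a cover must include an endpoint of each of these disjoint edges (König's theorem).

7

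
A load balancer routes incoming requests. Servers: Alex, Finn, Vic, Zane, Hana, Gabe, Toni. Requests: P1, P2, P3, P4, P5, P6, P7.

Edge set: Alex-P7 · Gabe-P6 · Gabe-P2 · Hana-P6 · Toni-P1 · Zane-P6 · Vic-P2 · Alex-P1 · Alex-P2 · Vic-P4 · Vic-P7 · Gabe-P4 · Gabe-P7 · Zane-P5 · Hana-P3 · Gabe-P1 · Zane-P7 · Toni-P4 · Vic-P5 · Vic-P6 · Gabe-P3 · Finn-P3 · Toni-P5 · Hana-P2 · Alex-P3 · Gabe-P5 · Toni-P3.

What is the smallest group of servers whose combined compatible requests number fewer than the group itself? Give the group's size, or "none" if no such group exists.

A matching saturating every server exists, for instance Alex→P7, Finn→P3, Vic→P4, Zane→P5, Hana→P6, Gabe→P2, Toni→P1.
By Hall's marriage theorem, this means |N(S)| ≥ |S| for every subset S, so no violating subset exists.

none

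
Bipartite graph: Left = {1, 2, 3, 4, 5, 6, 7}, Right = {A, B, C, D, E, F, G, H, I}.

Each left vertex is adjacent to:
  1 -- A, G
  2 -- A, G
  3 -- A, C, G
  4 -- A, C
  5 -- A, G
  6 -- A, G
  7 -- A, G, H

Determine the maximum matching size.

For example, pair 1–A, 2–G, 3–C, 7–H.
The set {1, 2, 3, 4, 5, 6} has only 3 neighbours ({A, C, G}), so by Hall's theorem at most 4 of the 7 left vertices can be matched.

4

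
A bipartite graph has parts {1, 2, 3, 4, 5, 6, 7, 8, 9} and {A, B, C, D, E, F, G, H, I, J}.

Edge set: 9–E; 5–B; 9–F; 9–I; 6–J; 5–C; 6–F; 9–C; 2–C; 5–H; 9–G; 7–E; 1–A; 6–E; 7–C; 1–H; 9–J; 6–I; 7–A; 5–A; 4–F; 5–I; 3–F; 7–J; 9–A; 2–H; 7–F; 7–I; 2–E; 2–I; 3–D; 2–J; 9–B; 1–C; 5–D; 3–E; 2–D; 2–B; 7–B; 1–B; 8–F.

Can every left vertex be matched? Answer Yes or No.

No

The set {4, 8} has only 1 neighbour ({F}), so by Hall's theorem at most 8 of the 9 left vertices can be matched.
Hence no matching covers every left vertex.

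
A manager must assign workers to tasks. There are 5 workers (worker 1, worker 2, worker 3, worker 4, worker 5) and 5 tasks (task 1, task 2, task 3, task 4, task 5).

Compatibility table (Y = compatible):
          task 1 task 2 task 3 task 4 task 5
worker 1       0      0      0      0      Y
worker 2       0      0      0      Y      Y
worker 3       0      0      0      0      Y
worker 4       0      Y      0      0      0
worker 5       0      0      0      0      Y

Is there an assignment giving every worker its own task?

The set {worker 1, worker 3, worker 5} has only 1 neighbour ({task 5}), so by Hall's theorem at most 3 of the 5 workers can be matched.
Hence no matching covers every worker.

No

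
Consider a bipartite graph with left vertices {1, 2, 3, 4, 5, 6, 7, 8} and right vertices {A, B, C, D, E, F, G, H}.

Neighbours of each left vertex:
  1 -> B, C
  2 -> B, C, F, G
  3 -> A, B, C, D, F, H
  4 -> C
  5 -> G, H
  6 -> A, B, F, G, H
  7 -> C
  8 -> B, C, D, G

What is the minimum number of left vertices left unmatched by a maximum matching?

1

For example, pair 1-B, 2-F, 3-D, 4-C, 5-H, 6-A, 8-G.
The set {4, 7} has only 1 neighbour ({C}), so by Hall's theorem at most 7 of the 8 left vertices can be matched.
That matches 7 of the 8, leaving 1 unmatched; no matching can do better.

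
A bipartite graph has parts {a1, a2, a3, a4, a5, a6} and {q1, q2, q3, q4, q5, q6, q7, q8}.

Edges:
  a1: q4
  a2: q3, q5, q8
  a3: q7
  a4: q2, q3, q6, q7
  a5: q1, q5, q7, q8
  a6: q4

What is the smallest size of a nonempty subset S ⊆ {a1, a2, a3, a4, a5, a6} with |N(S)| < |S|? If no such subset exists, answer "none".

2

Take S = {a1, a6}. Its neighbourhood is {q4}, so |N(S)| = 1 < |S| = 2.
No single vertex violates Hall's condition since each has at least one neighbour, so 2 is the minimum.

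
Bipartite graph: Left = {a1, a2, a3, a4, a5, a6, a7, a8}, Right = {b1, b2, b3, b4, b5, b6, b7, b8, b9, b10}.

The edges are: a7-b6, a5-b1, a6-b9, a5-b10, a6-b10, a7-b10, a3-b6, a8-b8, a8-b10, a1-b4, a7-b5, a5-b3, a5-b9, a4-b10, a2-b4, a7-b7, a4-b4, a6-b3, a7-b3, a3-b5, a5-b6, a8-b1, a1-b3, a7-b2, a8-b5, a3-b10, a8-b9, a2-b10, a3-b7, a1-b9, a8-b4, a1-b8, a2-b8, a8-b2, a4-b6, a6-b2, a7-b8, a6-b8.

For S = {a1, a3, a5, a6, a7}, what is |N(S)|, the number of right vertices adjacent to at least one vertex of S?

The union of neighbours of {a1, a3, a5, a6, a7} is {b1, b2, b3, b4, b5, b6, b7, b8, b9, b10}, which has 10 elements.
Since |N(S)| = 10 ≥ |S| = 5, Hall's condition holds for this subset.

10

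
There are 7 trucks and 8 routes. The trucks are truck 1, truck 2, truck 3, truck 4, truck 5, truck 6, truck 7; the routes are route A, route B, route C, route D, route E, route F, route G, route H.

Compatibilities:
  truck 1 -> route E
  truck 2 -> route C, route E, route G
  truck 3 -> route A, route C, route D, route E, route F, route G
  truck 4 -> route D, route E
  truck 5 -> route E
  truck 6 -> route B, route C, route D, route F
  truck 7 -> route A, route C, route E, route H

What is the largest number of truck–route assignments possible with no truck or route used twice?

For example, pair truck 1→route E, truck 2→route C, truck 3→route G, truck 4→route D, truck 6→route B, truck 7→route H.
The set {truck 1, truck 5} has only 1 neighbour ({route E}), so by Hall's theorem at most 6 of the 7 trucks can be matched.

6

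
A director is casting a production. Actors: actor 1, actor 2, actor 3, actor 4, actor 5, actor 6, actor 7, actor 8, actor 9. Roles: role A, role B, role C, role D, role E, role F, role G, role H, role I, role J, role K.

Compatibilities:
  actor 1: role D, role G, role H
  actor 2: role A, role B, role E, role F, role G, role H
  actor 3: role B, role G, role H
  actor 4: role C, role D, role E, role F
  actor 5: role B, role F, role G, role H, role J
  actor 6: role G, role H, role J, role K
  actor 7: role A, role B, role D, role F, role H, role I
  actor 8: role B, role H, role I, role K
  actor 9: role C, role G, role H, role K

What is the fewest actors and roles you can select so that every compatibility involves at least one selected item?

9

A maximum matching has 9 edges (e.g. actor 1–role D, actor 2–role A, actor 3–role H, actor 4–role E, actor 5–role J, actor 6–role G, actor 7–role F, actor 8–role B, actor 9–role K).
By König's theorem the minimum vertex cover has the same size. One such cover is {actor 1, actor 2, actor 3, actor 4, actor 5, actor 6, actor 7, actor 8, actor 9}.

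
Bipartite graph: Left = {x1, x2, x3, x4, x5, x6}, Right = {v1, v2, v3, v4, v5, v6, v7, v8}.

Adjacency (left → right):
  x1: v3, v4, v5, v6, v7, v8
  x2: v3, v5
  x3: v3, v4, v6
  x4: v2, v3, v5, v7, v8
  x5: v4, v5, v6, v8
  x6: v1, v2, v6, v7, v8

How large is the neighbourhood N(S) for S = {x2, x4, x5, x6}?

8

The union of neighbours of {x2, x4, x5, x6} is {v1, v2, v3, v4, v5, v6, v7, v8}, which has 8 elements.
Since |N(S)| = 8 ≥ |S| = 4, Hall's condition holds for this subset.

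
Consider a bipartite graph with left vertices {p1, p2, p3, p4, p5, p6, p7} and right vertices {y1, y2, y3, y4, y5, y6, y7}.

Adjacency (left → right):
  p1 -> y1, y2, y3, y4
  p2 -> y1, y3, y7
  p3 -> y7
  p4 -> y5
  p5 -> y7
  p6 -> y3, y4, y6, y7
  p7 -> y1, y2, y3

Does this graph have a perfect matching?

No

The set {p3, p5} has only 1 neighbour ({y7}), so by Hall's theorem at most 6 of the 7 left vertices can be matched.
Hence no matching covers every left vertex.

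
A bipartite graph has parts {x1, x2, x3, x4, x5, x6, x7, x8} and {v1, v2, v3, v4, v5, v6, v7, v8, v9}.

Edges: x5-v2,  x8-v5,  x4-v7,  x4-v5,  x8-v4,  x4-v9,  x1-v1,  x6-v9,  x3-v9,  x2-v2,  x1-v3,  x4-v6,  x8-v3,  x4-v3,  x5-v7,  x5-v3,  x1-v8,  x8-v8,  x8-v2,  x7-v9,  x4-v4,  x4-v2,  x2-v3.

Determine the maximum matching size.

6

One maximum matching: x1–v1, x2–v2, x3–v9, x4–v6, x5–v7, x8–v3.
The set {x3, x6, x7} has only 1 neighbour ({v9}), so by Hall's theorem at most 6 of the 8 left vertices can be matched.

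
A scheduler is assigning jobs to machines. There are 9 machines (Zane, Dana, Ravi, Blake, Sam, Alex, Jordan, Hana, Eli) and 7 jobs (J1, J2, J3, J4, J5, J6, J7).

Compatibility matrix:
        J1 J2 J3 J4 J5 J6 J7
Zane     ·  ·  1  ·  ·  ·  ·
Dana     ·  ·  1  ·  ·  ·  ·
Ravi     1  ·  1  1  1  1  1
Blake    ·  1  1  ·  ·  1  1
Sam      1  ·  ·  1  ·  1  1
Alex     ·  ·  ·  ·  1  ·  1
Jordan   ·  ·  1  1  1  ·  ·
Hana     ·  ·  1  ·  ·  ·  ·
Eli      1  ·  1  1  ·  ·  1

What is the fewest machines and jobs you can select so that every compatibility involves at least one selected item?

7

A maximum matching has 7 edges (e.g. Zane–J3, Ravi–J6, Blake–J2, Sam–J1, Alex–J5, Jordan–J4, Eli–J7).
By König's theorem the minimum vertex cover has the same size. One such cover is {Ravi, Blake, Sam, Alex, Jordan, Eli, J3}.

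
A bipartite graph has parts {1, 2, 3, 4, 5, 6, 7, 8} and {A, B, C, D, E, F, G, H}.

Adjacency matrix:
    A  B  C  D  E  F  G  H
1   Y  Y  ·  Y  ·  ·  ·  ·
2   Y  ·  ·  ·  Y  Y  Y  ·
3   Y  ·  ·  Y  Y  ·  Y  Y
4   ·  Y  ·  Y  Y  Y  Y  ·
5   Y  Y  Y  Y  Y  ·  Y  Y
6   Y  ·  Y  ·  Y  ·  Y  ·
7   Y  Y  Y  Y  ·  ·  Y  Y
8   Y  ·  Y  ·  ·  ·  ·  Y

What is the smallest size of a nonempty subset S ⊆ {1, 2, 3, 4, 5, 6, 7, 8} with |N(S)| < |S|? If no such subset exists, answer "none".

A matching saturating every left vertex exists, for instance 1→B, 2→F, 3→D, 4→G, 5→H, 6→E, 7→A, 8→C.
By Hall's marriage theorem, this means |N(S)| ≥ |S| for every subset S, so no violating subset exists.

none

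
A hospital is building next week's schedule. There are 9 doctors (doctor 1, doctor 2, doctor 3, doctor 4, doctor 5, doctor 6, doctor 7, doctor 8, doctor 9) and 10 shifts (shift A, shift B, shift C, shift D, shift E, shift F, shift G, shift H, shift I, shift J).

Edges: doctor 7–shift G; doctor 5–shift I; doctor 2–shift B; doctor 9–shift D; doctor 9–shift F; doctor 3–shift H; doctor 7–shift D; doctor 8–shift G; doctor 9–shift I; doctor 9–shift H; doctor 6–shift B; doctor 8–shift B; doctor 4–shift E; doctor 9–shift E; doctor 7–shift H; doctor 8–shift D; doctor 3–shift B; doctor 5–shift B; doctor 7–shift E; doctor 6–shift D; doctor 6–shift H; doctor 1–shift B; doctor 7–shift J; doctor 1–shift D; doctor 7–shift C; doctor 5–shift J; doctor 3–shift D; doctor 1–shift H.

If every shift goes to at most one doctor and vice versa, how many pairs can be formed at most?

8

One maximum matching: doctor 1-shift D, doctor 2-shift B, doctor 3-shift H, doctor 4-shift E, doctor 5-shift I, doctor 7-shift J, doctor 8-shift G, doctor 9-shift F.
The set {doctor 1, doctor 2, doctor 3, doctor 6} has only 3 neighbours ({shift B, shift D, shift H}), so by Hall's theorem at most 8 of the 9 doctors can be matched.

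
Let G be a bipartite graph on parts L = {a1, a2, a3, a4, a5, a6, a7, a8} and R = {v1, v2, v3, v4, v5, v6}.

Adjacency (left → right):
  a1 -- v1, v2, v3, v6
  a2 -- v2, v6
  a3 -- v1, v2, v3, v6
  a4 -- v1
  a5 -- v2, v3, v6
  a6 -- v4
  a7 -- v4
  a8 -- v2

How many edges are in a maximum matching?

5

For example, pair a1-v2, a2-v6, a3-v3, a4-v1, a6-v4.
The set {a1, a2, a3, a4, a5, a6, a7, a8} has only 5 neighbours ({v1, v2, v3, v4, v6}), so by Hall's theorem at most 5 of the 8 left vertices can be matched.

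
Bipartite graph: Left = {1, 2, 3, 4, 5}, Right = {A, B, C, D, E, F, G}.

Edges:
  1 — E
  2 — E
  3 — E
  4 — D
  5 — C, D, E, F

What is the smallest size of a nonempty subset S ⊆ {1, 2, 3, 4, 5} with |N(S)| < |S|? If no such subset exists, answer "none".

2

Take S = {1, 2}. Its neighbourhood is {E}, so |N(S)| = 1 < |S| = 2.
No single vertex violates Hall's condition since each has at least one neighbour, so 2 is the minimum.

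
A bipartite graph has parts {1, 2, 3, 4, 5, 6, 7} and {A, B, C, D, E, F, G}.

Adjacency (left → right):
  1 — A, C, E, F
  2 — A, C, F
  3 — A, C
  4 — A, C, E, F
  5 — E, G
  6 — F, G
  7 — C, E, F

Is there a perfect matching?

No

The set {1, 2, 3, 4, 5, 6, 7} has only 5 neighbours ({A, C, E, F, G}), so by Hall's theorem at most 5 of the 7 left vertices can be matched.
Hence no matching covers every left vertex.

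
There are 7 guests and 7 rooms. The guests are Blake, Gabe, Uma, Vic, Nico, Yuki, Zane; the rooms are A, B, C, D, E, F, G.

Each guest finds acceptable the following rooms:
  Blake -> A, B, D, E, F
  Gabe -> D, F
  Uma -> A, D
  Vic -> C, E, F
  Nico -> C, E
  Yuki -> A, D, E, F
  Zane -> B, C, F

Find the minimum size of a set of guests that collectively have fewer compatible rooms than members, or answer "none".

Take S = {Blake, Gabe, Uma, Vic, Nico, Yuki, Zane}. Its neighbourhood is {A, B, C, D, E, F}, so |N(S)| = 6 < |S| = 7.
Every subset of size less than 7 has at least as many neighbours as members, so 7 is the minimum.

7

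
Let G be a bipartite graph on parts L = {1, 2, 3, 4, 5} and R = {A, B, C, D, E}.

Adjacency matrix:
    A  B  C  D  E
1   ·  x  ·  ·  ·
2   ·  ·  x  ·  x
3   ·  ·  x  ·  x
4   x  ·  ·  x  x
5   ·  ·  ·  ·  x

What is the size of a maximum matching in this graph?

4

A valid assignment of size 4: 1→B, 2→C, 3→E, 4→D.
The set {2, 3, 5} has only 2 neighbours ({C, E}), so by Hall's theorem at most 4 of the 5 left vertices can be matched.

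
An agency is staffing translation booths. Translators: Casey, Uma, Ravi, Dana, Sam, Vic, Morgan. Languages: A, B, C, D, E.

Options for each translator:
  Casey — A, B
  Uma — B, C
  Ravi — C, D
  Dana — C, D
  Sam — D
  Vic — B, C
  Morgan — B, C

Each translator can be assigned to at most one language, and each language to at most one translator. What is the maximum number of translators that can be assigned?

One maximum matching: Casey-A, Uma-B, Ravi-D, Dana-C.
The set {Uma, Ravi, Dana, Sam, Vic, Morgan} has only 3 neighbours ({B, C, D}), so by Hall's theorem at most 4 of the 7 translators can be matched.

4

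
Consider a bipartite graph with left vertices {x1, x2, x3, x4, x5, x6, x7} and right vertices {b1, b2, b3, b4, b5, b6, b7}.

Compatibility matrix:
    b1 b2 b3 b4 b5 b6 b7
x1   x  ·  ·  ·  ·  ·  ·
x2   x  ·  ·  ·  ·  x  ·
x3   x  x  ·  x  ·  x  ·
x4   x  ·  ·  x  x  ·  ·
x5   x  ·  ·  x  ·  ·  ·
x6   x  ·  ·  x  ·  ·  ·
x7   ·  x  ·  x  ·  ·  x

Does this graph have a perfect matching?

The set {x1, x5, x6} has only 2 neighbours ({b1, b4}), so by Hall's theorem at most 6 of the 7 left vertices can be matched.
Hence no matching covers every left vertex.

No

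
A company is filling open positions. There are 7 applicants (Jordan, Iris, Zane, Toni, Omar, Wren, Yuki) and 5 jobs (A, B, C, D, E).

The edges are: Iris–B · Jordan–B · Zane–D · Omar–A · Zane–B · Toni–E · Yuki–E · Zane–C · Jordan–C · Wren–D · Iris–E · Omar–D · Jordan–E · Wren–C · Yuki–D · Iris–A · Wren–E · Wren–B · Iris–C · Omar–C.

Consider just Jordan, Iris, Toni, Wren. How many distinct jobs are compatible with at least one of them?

The union of neighbours of {Jordan, Iris, Toni, Wren} is {A, B, C, D, E}, which has 5 elements.
Since |N(S)| = 5 ≥ |S| = 4, Hall's condition holds for this subset.

5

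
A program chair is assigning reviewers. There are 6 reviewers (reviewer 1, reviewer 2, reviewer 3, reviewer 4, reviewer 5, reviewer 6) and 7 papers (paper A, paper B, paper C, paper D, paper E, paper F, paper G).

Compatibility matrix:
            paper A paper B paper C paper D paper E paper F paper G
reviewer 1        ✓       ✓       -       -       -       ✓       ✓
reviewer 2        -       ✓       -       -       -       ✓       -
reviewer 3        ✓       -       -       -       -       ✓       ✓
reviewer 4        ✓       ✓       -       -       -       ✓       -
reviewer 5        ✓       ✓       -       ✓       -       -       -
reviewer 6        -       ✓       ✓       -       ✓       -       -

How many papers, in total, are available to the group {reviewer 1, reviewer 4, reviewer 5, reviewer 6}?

7

The union of neighbours of {reviewer 1, reviewer 4, reviewer 5, reviewer 6} is {paper A, paper B, paper C, paper D, paper E, paper F, paper G}, which has 7 elements.
Since |N(S)| = 7 ≥ |S| = 4, Hall's condition holds for this subset.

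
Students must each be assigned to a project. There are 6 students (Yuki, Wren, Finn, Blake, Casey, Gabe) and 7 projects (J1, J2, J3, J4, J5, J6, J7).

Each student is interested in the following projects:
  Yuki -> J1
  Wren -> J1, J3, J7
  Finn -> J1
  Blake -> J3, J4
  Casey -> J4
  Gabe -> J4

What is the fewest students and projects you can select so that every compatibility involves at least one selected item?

4

A maximum matching has 4 edges (e.g. Yuki–J1, Wren–J7, Blake–J3, Casey–J4).
By König's theorem the minimum vertex cover has the same size. One such cover is {Wren, Blake, J1, J4}.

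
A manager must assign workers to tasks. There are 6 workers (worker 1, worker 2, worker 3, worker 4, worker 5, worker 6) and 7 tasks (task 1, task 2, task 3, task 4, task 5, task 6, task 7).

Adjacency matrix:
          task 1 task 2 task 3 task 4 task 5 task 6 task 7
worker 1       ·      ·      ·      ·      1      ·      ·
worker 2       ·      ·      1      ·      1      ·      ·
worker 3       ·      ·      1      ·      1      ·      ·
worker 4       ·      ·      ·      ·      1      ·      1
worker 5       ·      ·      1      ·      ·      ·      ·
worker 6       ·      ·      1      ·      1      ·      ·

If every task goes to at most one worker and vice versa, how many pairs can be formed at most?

3

For example, pair worker 1-task 5, worker 2-task 3, worker 4-task 7.
The set {worker 1, worker 2, worker 3, worker 5, worker 6} has only 2 neighbours ({task 3, task 5}), so by Hall's theorem at most 3 of the 6 workers can be matched.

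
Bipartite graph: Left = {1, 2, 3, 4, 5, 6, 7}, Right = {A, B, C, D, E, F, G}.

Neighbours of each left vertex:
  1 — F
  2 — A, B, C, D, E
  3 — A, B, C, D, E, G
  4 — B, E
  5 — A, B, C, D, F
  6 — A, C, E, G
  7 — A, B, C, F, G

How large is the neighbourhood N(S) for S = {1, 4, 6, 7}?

The union of neighbours of {1, 4, 6, 7} is {A, B, C, E, F, G}, which has 6 elements.
Since |N(S)| = 6 ≥ |S| = 4, Hall's condition holds for this subset.

6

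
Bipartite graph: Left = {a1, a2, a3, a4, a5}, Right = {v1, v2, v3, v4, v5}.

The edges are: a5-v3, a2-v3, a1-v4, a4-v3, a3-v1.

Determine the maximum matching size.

One maximum matching: a1→v4, a2→v3, a3→v1.
The set {a2, a4, a5} has only 1 neighbour ({v3}), so by Hall's theorem at most 3 of the 5 left vertices can be matched.

3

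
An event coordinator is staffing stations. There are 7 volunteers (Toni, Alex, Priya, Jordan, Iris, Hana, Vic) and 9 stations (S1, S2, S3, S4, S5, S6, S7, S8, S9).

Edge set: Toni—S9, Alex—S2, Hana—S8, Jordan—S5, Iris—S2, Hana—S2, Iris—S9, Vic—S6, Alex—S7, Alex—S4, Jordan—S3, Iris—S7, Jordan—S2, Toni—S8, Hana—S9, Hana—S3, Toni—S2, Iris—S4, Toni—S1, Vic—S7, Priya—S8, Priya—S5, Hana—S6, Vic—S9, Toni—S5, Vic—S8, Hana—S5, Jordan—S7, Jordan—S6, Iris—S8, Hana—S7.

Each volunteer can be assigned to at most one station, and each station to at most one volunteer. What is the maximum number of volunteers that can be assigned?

7

One maximum matching: Toni-S9, Alex-S4, Priya-S5, Jordan-S6, Iris-S7, Hana-S2, Vic-S8.
This saturates every volunteer, so 7 is the maximum.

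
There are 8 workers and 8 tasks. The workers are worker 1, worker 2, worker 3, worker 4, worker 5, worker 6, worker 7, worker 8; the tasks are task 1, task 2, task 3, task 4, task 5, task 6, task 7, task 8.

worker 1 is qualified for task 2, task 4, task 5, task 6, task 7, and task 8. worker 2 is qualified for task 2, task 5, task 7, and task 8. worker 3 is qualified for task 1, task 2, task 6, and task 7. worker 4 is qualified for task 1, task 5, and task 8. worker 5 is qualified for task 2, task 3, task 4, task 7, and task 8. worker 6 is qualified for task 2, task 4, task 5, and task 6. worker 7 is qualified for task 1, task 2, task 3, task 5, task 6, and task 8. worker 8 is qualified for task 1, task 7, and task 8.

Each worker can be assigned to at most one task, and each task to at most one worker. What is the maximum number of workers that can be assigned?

8

One maximum matching: worker 1→task 4, worker 2→task 7, worker 3→task 2, worker 4→task 5, worker 5→task 3, worker 6→task 6, worker 7→task 1, worker 8→task 8.
All 8 workers are matched, so no larger matching exists.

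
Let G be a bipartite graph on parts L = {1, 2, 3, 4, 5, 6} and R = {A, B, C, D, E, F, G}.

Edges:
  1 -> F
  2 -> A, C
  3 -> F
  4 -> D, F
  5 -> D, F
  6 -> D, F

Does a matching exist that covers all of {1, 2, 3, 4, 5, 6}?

No

The set {1, 3, 4, 5, 6} has only 2 neighbours ({D, F}), so by Hall's theorem at most 3 of the 6 left vertices can be matched.
Hence no matching covers every left vertex.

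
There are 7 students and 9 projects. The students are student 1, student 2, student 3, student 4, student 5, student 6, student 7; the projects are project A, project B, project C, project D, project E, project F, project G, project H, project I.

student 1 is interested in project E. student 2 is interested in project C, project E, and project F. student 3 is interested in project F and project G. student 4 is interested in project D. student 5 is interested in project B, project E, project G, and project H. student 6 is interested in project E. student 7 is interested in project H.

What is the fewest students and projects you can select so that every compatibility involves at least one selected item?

A maximum matching has 6 edges (e.g. student 1–project E, student 2–project C, student 3–project F, student 4–project D, student 5–project G, student 7–project H).
By König's theorem the minimum vertex cover has the same size. One such cover is {student 2, student 3, student 4, student 5, student 7, project E}.

6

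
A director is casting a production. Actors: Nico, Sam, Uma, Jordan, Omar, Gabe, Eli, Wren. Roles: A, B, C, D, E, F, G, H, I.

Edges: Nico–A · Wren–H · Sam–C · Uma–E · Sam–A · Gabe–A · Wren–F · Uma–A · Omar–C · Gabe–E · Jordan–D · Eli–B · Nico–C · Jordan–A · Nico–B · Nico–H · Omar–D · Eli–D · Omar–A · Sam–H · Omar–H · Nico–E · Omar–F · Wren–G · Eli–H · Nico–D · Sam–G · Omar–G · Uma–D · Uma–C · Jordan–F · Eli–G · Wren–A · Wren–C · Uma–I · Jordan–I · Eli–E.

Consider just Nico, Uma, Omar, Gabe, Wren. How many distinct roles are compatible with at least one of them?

The union of neighbours of {Nico, Uma, Omar, Gabe, Wren} is {A, B, C, D, E, F, G, H, I}, which has 9 elements.
Since |N(S)| = 9 ≥ |S| = 5, Hall's condition holds for this subset.

9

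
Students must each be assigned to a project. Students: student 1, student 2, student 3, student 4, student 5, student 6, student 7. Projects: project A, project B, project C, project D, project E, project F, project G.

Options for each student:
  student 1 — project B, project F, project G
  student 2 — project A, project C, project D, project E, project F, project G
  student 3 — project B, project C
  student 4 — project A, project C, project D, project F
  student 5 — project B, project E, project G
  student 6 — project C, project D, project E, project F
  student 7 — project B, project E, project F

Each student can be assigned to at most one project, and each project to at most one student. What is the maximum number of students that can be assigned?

7

One maximum matching: student 1–project F, student 2–project A, student 3–project B, student 4–project D, student 5–project G, student 6–project C, student 7–project E.
All 7 students are matched, so no larger matching exists.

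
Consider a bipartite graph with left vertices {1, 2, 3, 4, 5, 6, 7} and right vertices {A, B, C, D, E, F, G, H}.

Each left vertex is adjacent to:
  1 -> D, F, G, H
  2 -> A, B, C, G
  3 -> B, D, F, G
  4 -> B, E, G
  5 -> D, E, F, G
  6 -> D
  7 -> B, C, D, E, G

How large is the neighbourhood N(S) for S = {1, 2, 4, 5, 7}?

8

The union of neighbours of {1, 2, 4, 5, 7} is {A, B, C, D, E, F, G, H}, which has 8 elements.
Since |N(S)| = 8 ≥ |S| = 5, Hall's condition holds for this subset.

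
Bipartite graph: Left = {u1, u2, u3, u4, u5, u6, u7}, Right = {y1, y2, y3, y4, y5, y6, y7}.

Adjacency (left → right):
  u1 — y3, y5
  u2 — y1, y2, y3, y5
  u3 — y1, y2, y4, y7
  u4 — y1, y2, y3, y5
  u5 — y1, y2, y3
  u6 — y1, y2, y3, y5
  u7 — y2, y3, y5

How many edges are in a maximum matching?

5

For example, pair u1→y5, u2→y2, u3→y7, u4→y1, u5→y3.
The set {u1, u2, u4, u5, u6, u7} has only 4 neighbours ({y1, y2, y3, y5}), so by Hall's theorem at most 5 of the 7 left vertices can be matched.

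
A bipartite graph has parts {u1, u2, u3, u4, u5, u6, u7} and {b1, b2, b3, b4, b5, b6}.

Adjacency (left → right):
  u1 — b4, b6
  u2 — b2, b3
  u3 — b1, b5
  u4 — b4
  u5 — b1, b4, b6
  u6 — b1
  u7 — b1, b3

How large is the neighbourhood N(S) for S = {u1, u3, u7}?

The union of neighbours of {u1, u3, u7} is {b1, b3, b4, b5, b6}, which has 5 elements.
Since |N(S)| = 5 ≥ |S| = 3, Hall's condition holds for this subset.

5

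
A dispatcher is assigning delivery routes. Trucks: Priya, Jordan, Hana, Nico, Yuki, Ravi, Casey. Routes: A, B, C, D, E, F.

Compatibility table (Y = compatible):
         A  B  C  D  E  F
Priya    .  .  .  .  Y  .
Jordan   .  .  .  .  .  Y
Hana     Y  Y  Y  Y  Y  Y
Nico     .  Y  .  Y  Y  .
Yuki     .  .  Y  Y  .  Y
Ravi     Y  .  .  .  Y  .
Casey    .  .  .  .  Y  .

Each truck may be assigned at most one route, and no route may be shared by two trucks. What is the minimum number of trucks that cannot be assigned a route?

1

One maximum matching: Priya→E, Jordan→F, Hana→B, Nico→D, Yuki→C, Ravi→A.
The set {Priya, Casey} has only 1 neighbour ({E}), so by Hall's theorem at most 6 of the 7 trucks can be matched.
That matches 6 of the 7, leaving 1 unmatched; no matching can do better.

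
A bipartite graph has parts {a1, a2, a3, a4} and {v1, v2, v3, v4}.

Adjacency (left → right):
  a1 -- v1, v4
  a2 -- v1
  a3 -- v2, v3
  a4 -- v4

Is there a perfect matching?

The set {a1, a2, a4} has only 2 neighbours ({v1, v4}), so by Hall's theorem at most 3 of the 4 left vertices can be matched.
Hence no matching covers every left vertex.

No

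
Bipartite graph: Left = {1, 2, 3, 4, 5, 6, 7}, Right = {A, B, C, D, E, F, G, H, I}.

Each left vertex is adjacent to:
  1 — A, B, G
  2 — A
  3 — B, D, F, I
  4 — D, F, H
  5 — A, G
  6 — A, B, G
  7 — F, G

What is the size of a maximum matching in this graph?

6

One maximum matching: 1-B, 2-A, 3-D, 4-H, 5-G, 7-F.
The set {1, 2, 5, 6} has only 3 neighbours ({A, B, G}), so by Hall's theorem at most 6 of the 7 left vertices can be matched.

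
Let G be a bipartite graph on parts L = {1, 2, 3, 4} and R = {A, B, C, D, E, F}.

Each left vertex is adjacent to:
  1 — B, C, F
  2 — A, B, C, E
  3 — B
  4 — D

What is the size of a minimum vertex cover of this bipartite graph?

The 4 edges 1–F, 2–E, 3–B, 4–D form a matching, so any vertex cover needs at least 4 vertices (one per matched edge).
Conversely {1, 2, 3, 4} meets every edge and has exactly 4 vertices, so 4 is optimal.

4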